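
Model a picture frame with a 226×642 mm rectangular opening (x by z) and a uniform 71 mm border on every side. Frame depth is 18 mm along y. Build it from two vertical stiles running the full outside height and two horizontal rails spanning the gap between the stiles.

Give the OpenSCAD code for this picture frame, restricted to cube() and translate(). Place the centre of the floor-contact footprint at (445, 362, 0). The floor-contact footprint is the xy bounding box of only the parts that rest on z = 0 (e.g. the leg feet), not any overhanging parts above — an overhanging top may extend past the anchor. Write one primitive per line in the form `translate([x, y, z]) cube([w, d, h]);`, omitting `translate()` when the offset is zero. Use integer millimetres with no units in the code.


translate([261, 353, 0]) cube([71, 18, 784]);
translate([558, 353, 0]) cube([71, 18, 784]);
translate([332, 353, 0]) cube([226, 18, 71]);
translate([332, 353, 713]) cube([226, 18, 71]);


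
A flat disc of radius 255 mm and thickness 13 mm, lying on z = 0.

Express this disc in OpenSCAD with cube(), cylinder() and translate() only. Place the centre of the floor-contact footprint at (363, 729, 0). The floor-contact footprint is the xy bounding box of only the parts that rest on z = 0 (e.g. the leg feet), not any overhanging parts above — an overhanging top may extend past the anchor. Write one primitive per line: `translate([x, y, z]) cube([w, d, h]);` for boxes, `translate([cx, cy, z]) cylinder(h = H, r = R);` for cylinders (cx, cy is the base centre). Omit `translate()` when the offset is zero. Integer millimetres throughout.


translate([363, 729, 0]) cylinder(h = 13, r = 255);


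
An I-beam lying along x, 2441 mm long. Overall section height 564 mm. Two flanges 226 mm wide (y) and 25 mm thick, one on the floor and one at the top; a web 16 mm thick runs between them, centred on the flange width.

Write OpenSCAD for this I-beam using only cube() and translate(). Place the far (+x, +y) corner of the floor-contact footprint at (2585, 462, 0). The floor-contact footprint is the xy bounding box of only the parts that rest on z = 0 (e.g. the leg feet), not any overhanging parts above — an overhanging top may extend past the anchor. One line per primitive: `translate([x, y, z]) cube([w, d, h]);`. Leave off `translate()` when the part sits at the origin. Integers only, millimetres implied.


translate([144, 236, 0]) cube([2441, 226, 25]);
translate([144, 341, 25]) cube([2441, 16, 514]);
translate([144, 236, 539]) cube([2441, 226, 25]);


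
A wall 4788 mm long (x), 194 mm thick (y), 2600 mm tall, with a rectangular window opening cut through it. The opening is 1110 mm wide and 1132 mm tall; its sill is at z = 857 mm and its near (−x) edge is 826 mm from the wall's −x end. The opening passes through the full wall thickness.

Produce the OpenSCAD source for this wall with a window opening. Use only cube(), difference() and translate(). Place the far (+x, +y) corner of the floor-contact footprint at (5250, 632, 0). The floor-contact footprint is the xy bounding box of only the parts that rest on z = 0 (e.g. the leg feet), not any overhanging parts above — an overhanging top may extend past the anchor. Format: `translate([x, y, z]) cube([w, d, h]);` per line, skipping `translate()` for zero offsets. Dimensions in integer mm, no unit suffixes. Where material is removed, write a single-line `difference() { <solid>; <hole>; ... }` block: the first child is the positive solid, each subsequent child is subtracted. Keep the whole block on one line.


difference() { translate([462, 438, 0]) cube([4788, 194, 2600]); translate([1288, 438, 857]) cube([1110, 194, 1132]); }


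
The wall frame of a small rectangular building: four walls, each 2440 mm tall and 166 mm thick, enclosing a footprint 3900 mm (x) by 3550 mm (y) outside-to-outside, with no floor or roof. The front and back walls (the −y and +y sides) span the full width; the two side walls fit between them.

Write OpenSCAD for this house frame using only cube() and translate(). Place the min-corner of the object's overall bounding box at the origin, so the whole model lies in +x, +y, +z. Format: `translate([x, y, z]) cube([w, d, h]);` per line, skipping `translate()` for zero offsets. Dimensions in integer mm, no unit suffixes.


cube([3900, 166, 2440]);
translate([0, 3384, 0]) cube([3900, 166, 2440]);
translate([0, 166, 0]) cube([166, 3218, 2440]);
translate([3734, 166, 0]) cube([166, 3218, 2440]);


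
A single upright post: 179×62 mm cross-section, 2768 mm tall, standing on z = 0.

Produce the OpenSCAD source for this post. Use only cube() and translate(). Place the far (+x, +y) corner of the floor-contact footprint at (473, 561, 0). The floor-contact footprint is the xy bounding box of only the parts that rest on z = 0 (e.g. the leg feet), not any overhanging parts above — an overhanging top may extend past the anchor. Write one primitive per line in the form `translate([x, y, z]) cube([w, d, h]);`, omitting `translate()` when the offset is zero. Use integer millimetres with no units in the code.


translate([294, 499, 0]) cube([179, 62, 2768]);


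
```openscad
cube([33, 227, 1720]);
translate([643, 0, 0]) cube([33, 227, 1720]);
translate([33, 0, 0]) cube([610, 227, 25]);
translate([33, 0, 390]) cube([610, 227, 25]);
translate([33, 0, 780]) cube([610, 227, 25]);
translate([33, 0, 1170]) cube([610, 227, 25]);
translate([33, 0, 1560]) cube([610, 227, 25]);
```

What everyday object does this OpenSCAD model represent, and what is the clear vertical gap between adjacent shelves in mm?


A bookshelf. The clear shelf gap is 365 mm.

Two tall side panels with 5 horizontal boards between them — a bookshelf. The first two shelf undersides are at z = 0 and z = 390; with shelf thickness 25, the clear gap is 390 − 0 − 25 = 365 mm.


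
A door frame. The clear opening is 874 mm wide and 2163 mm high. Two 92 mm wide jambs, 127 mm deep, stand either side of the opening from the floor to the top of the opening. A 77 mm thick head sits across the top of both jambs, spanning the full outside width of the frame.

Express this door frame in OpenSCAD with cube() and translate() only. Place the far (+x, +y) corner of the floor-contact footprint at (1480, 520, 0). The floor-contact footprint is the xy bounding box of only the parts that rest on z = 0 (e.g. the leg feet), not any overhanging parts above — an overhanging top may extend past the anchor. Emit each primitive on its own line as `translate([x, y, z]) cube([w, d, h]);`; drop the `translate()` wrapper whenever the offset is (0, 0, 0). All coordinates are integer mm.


translate([422, 393, 0]) cube([92, 127, 2163]);
translate([1388, 393, 0]) cube([92, 127, 2163]);
translate([422, 393, 2163]) cube([1058, 127, 77]);


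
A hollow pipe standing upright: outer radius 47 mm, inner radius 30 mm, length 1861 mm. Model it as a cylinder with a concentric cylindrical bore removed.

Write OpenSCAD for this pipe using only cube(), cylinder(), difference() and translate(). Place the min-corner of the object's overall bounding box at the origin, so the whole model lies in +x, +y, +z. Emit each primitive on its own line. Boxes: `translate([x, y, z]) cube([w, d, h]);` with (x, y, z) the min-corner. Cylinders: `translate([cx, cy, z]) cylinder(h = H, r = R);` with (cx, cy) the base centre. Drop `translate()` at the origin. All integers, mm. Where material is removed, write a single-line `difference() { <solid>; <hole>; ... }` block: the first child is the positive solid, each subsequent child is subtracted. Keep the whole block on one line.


difference() { translate([47, 47, 0]) cylinder(h = 1861, r = 47); translate([47, 47, 0]) cylinder(h = 1861, r = 30); }


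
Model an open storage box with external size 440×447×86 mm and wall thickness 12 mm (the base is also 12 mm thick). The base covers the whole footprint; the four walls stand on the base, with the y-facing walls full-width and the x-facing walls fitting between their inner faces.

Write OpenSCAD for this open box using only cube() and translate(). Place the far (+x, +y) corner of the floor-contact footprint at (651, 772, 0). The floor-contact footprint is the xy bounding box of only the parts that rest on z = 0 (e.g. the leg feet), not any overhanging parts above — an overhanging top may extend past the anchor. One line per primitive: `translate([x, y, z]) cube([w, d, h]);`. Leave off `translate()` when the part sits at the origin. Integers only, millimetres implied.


translate([211, 325, 0]) cube([440, 447, 12]);
translate([211, 325, 12]) cube([440, 12, 74]);
translate([211, 760, 12]) cube([440, 12, 74]);
translate([211, 337, 12]) cube([12, 423, 74]);
translate([639, 337, 12]) cube([12, 423, 74]);


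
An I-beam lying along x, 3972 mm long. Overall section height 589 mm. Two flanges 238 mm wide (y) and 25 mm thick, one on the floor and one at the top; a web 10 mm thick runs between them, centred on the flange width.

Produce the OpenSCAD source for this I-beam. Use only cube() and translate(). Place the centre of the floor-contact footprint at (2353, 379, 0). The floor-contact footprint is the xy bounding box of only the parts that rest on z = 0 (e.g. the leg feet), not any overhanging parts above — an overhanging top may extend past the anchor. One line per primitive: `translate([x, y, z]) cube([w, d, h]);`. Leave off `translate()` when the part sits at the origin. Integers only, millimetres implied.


translate([367, 260, 0]) cube([3972, 238, 25]);
translate([367, 374, 25]) cube([3972, 10, 539]);
translate([367, 260, 564]) cube([3972, 238, 25]);


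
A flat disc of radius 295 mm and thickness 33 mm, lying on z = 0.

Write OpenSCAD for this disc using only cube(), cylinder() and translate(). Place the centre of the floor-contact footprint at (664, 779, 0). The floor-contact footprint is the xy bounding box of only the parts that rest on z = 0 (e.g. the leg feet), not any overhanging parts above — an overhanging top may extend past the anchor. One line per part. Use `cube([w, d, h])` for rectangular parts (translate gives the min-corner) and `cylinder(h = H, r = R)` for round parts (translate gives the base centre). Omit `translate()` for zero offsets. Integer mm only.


translate([664, 779, 0]) cylinder(h = 33, r = 295);


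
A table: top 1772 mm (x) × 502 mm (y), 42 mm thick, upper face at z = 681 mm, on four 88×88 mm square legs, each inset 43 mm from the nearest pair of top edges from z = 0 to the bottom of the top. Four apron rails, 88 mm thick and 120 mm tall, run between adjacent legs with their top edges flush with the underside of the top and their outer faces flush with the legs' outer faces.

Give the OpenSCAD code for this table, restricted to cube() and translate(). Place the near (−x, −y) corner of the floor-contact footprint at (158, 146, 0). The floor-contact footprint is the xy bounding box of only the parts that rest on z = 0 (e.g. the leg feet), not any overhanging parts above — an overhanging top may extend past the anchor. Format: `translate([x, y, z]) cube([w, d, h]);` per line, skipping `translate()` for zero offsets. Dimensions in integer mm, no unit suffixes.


translate([115, 103, 639]) cube([1772, 502, 42]);
translate([158, 146, 0]) cube([88, 88, 639]);
translate([1756, 146, 0]) cube([88, 88, 639]);
translate([158, 474, 0]) cube([88, 88, 639]);
translate([1756, 474, 0]) cube([88, 88, 639]);
translate([246, 146, 519]) cube([1510, 88, 120]);
translate([246, 474, 519]) cube([1510, 88, 120]);
translate([158, 234, 519]) cube([88, 240, 120]);
translate([1756, 234, 519]) cube([88, 240, 120]);


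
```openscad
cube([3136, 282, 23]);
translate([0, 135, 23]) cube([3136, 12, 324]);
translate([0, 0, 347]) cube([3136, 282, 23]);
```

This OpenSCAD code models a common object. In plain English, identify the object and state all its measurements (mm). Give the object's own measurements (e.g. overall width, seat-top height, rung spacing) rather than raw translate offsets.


An I-beam lying along x, 3136 mm long. Overall section height 370 mm. Two flanges 282 mm wide (y) and 23 mm thick, one on the floor and one at the top; a web 12 mm thick runs between them, centred on the flange width.


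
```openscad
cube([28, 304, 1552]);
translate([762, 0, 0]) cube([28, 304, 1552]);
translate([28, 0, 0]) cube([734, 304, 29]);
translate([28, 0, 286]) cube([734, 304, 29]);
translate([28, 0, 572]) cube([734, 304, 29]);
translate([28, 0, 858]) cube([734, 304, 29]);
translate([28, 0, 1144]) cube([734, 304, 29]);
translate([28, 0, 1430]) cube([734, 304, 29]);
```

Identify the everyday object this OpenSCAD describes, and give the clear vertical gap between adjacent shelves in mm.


A bookshelf. The clear shelf gap is 257 mm.

Two tall side panels with 6 horizontal boards between them — a bookshelf. The first two shelf undersides are at z = 0 and z = 286; with shelf thickness 29, the clear gap is 286 − 0 − 29 = 257 mm.


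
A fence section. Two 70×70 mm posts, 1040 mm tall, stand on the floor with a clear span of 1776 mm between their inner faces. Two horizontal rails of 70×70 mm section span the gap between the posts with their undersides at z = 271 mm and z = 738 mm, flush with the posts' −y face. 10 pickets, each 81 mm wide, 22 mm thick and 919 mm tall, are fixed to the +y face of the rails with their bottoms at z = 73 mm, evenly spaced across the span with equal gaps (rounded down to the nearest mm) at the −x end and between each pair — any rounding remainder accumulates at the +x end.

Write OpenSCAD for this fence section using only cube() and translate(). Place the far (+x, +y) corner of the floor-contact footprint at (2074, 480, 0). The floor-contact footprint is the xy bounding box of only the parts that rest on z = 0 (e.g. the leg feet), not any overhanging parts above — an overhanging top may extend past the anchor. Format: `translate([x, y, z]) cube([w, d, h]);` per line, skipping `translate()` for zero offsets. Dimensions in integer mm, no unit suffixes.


translate([158, 410, 0]) cube([70, 70, 1040]);
translate([2004, 410, 0]) cube([70, 70, 1040]);
translate([228, 410, 271]) cube([1776, 70, 70]);
translate([228, 410, 738]) cube([1776, 70, 70]);
translate([315, 480, 73]) cube([81, 22, 919]);
translate([483, 480, 73]) cube([81, 22, 919]);
translate([651, 480, 73]) cube([81, 22, 919]);
translate([819, 480, 73]) cube([81, 22, 919]);
translate([987, 480, 73]) cube([81, 22, 919]);
translate([1155, 480, 73]) cube([81, 22, 919]);
translate([1323, 480, 73]) cube([81, 22, 919]);
translate([1491, 480, 73]) cube([81, 22, 919]);
translate([1659, 480, 73]) cube([81, 22, 919]);
translate([1827, 480, 73]) cube([81, 22, 919]);


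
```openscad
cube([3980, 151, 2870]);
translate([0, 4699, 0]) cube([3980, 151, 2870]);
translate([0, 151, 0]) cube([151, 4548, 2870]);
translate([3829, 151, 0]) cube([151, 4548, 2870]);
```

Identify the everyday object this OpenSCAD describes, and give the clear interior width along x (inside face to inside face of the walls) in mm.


A house (or room) frame. The interior width is 3678 mm.

Four 2870 mm walls enclosing a rectangle with no floor or roof — a room or house frame. Outside width is 3980 mm and wall thickness is 151 mm, so the interior width is 3980 − 2 × 151 = 3678 mm.


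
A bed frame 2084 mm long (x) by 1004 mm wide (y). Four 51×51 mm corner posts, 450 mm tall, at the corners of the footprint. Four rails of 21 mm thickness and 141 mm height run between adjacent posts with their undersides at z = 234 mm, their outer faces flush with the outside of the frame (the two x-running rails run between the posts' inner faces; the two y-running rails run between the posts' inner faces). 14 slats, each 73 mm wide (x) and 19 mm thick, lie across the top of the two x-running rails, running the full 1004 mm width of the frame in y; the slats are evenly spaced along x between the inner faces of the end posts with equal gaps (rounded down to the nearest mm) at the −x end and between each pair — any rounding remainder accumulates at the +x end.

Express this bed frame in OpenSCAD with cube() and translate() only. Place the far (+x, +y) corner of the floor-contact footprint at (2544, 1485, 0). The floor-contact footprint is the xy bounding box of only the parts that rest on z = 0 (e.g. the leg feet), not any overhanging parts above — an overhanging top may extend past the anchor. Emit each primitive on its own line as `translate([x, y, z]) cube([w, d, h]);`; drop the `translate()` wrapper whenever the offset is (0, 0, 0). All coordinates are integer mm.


// slat z = rail_z + rail_h = 234 + 141 = 375
// slat gap = ⌊(1982 − 14·73) / 15⌋ = 64
translate([460, 481, 0]) cube([51, 51, 450]);
translate([460, 1434, 0]) cube([51, 51, 450]);
translate([2493, 481, 0]) cube([51, 51, 450]);
translate([2493, 1434, 0]) cube([51, 51, 450]);
translate([511, 481, 234]) cube([1982, 21, 141]);
translate([511, 1464, 234]) cube([1982, 21, 141]);
translate([460, 532, 234]) cube([21, 902, 141]);
translate([2523, 532, 234]) cube([21, 902, 141]);
translate([575, 481, 375]) cube([73, 1004, 19]);
translate([712, 481, 375]) cube([73, 1004, 19]);
translate([849, 481, 375]) cube([73, 1004, 19]);
translate([986, 481, 375]) cube([73, 1004, 19]);
translate([1123, 481, 375]) cube([73, 1004, 19]);
translate([1260, 481, 375]) cube([73, 1004, 19]);
translate([1397, 481, 375]) cube([73, 1004, 19]);
translate([1534, 481, 375]) cube([73, 1004, 19]);
translate([1671, 481, 375]) cube([73, 1004, 19]);
translate([1808, 481, 375]) cube([73, 1004, 19]);
translate([1945, 481, 375]) cube([73, 1004, 19]);
translate([2082, 481, 375]) cube([73, 1004, 19]);
translate([2219, 481, 375]) cube([73, 1004, 19]);
translate([2356, 481, 375]) cube([73, 1004, 19]);


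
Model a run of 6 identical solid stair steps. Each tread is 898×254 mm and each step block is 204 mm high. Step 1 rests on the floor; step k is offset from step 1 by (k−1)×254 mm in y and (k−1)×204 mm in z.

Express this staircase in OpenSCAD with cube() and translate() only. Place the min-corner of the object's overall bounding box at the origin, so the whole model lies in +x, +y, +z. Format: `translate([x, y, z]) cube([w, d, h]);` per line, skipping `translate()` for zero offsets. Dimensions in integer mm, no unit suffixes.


cube([898, 254, 204]);
translate([0, 254, 204]) cube([898, 254, 204]);
translate([0, 508, 408]) cube([898, 254, 204]);
translate([0, 762, 612]) cube([898, 254, 204]);
translate([0, 1016, 816]) cube([898, 254, 204]);
translate([0, 1270, 1020]) cube([898, 254, 204]);


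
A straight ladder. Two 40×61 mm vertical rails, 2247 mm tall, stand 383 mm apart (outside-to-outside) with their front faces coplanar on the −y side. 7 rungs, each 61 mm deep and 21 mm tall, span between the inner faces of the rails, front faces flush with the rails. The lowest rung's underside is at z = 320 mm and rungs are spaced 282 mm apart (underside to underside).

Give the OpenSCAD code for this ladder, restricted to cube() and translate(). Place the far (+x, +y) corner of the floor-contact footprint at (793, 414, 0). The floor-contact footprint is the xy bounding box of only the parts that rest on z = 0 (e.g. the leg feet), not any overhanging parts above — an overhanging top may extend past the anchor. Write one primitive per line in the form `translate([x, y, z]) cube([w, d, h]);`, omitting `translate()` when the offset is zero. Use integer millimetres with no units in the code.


translate([410, 353, 0]) cube([40, 61, 2247]);
translate([753, 353, 0]) cube([40, 61, 2247]);
translate([450, 353, 320]) cube([303, 61, 21]);
translate([450, 353, 602]) cube([303, 61, 21]);
translate([450, 353, 884]) cube([303, 61, 21]);
translate([450, 353, 1166]) cube([303, 61, 21]);
translate([450, 353, 1448]) cube([303, 61, 21]);
translate([450, 353, 1730]) cube([303, 61, 21]);
translate([450, 353, 2012]) cube([303, 61, 21]);


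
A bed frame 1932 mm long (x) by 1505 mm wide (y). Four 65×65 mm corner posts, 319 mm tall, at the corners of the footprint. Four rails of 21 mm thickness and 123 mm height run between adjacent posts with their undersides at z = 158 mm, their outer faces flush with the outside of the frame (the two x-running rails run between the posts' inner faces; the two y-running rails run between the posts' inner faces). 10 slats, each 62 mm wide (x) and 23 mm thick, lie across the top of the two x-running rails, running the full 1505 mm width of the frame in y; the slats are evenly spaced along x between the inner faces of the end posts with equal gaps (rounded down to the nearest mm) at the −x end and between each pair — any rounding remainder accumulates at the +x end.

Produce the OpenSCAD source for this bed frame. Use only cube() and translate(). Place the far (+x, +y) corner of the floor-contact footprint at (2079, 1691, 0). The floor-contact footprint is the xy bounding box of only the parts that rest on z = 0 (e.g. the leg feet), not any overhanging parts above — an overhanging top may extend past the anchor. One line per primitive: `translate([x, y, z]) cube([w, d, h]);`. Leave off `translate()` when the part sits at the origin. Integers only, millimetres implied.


translate([147, 186, 0]) cube([65, 65, 319]);
translate([147, 1626, 0]) cube([65, 65, 319]);
translate([2014, 186, 0]) cube([65, 65, 319]);
translate([2014, 1626, 0]) cube([65, 65, 319]);
translate([212, 186, 158]) cube([1802, 21, 123]);
translate([212, 1670, 158]) cube([1802, 21, 123]);
translate([147, 251, 158]) cube([21, 1375, 123]);
translate([2058, 251, 158]) cube([21, 1375, 123]);
translate([319, 186, 281]) cube([62, 1505, 23]);
translate([488, 186, 281]) cube([62, 1505, 23]);
translate([657, 186, 281]) cube([62, 1505, 23]);
translate([826, 186, 281]) cube([62, 1505, 23]);
translate([995, 186, 281]) cube([62, 1505, 23]);
translate([1164, 186, 281]) cube([62, 1505, 23]);
translate([1333, 186, 281]) cube([62, 1505, 23]);
translate([1502, 186, 281]) cube([62, 1505, 23]);
translate([1671, 186, 281]) cube([62, 1505, 23]);
translate([1840, 186, 281]) cube([62, 1505, 23]);


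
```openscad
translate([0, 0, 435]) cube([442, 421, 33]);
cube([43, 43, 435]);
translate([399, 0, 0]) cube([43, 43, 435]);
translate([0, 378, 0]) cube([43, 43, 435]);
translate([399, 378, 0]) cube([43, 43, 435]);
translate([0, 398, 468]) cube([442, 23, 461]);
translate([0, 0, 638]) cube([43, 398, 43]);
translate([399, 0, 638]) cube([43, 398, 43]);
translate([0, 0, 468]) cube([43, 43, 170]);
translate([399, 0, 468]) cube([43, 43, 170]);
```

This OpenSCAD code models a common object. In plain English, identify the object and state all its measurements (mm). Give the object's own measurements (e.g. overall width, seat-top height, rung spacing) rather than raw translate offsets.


A chair. The seat is a 442×421×33 mm slab with its top at z = 468 mm, on four 43×43 mm corner legs (flush with the seat edges, standing on z = 0). A flat backrest 23 mm thick, 461 mm tall, spans the full seat width and rises from the seat top along its +y edge, rear face flush with the rear of the seat. Two armrests of 43×43 mm section run along each side from the seat's front edge to the front of the backrest, top faces 213 mm above the seat top and outer faces flush with the seat's x-edges; a 43×43 mm post under the front of each armrest stands on the seat at the front corner.


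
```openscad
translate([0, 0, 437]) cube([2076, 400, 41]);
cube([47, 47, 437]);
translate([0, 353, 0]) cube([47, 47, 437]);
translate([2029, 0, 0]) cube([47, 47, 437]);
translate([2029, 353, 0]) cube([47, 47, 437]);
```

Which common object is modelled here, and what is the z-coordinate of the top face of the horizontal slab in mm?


A bench. The seat-top height is 478 mm.

A long slab on four corner posts — a bench. The slab sits at z = 437 with thickness 41, so the top is 437 + 41 = 478 mm.


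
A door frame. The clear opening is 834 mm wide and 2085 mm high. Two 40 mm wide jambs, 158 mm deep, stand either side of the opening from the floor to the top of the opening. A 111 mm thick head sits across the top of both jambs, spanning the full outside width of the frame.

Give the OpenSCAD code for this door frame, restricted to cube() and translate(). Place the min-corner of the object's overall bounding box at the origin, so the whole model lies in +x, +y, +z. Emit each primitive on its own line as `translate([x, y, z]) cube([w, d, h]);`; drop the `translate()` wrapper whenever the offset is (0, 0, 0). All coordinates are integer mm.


cube([40, 158, 2085]);
translate([874, 0, 0]) cube([40, 158, 2085]);
translate([0, 0, 2085]) cube([914, 158, 111]);


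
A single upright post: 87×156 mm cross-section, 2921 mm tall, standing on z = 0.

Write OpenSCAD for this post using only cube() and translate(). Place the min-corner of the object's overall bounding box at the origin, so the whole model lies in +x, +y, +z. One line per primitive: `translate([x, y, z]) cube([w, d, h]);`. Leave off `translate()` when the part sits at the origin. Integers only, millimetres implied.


cube([87, 156, 2921]);


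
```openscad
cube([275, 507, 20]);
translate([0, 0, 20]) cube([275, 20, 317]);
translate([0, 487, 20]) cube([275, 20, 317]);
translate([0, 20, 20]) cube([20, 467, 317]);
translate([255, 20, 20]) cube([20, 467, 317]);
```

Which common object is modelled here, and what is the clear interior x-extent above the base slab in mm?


An open box. The internal width is 235 mm.

A 275×507 base slab with four walls standing on it — an open box. The base is 275 mm wide and the walls are 20 mm thick, so the internal width is 275 − 2 × 20 = 235 mm.


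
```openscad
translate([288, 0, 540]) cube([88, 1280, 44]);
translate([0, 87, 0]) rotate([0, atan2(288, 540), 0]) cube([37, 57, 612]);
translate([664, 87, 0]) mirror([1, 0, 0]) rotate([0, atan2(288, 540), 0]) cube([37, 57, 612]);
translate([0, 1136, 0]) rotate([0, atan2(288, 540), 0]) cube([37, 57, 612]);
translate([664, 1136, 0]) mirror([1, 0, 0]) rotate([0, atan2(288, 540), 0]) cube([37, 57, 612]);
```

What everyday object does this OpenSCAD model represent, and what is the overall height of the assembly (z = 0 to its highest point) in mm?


A sawhorse. The overall height is 584 mm.

A beam across two mirrored pairs of raked legs — a sawhorse. The beam's underside is at z = 540 (matching the legs' vertical rise in atan2(288, 540)) and the beam is 44 mm tall, so its top is at 540 + 44 = 584 mm. The raked legs top out at the beam's underside, so that is the highest point.


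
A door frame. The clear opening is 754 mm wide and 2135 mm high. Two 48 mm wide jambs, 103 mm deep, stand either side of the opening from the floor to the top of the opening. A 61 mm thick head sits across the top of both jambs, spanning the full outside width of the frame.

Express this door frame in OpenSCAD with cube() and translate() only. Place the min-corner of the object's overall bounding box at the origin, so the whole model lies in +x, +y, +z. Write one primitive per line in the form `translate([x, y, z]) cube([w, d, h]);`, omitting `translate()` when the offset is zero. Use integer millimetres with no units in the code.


cube([48, 103, 2135]);
translate([802, 0, 0]) cube([48, 103, 2135]);
translate([0, 0, 2135]) cube([850, 103, 61]);


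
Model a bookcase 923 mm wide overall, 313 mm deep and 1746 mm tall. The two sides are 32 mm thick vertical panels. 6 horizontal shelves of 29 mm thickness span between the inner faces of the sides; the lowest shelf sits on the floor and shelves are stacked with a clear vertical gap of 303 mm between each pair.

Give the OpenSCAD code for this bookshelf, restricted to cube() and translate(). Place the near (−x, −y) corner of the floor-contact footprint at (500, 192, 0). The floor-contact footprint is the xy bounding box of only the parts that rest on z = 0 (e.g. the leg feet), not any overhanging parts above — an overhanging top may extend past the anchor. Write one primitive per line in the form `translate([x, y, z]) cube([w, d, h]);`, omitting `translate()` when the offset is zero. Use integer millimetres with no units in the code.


translate([500, 192, 0]) cube([32, 313, 1746]);
translate([1391, 192, 0]) cube([32, 313, 1746]);
translate([532, 192, 0]) cube([859, 313, 29]);
translate([532, 192, 332]) cube([859, 313, 29]);
translate([532, 192, 664]) cube([859, 313, 29]);
translate([532, 192, 996]) cube([859, 313, 29]);
translate([532, 192, 1328]) cube([859, 313, 29]);
translate([532, 192, 1660]) cube([859, 313, 29]);


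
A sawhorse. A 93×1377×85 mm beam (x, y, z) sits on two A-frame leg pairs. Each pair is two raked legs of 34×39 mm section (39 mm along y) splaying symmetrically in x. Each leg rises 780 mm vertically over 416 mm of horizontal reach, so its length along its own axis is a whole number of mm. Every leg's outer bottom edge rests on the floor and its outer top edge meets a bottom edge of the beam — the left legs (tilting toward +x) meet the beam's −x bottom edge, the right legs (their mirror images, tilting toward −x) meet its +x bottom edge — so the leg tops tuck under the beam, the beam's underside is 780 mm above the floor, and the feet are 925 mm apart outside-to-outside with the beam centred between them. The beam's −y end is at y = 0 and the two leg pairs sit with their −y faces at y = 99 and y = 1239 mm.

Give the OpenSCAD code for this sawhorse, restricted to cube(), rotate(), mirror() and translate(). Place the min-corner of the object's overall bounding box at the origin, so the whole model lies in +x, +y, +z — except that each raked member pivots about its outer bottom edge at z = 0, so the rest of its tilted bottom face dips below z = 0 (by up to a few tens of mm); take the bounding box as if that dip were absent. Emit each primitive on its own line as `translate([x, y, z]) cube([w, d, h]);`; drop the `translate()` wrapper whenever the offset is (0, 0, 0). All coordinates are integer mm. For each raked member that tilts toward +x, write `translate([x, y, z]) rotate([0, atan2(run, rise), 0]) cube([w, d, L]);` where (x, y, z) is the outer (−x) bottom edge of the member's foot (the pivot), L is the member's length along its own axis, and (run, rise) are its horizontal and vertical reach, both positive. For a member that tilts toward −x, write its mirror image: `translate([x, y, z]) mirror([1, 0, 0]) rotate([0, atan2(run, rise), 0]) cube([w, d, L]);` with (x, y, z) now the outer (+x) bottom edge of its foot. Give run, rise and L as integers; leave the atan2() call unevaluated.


// leg length = √(416² + 780²) = 884
// right-leg outer foot x = 2·416 + 93 = 925
// beam min-corner = (416, 0, 780)
translate([416, 0, 780]) cube([93, 1377, 85]);
translate([0, 99, 0]) rotate([0, atan2(416, 780), 0]) cube([34, 39, 884]);
translate([925, 99, 0]) mirror([1, 0, 0]) rotate([0, atan2(416, 780), 0]) cube([34, 39, 884]);
translate([0, 1239, 0]) rotate([0, atan2(416, 780), 0]) cube([34, 39, 884]);
translate([925, 1239, 0]) mirror([1, 0, 0]) rotate([0, atan2(416, 780), 0]) cube([34, 39, 884]);


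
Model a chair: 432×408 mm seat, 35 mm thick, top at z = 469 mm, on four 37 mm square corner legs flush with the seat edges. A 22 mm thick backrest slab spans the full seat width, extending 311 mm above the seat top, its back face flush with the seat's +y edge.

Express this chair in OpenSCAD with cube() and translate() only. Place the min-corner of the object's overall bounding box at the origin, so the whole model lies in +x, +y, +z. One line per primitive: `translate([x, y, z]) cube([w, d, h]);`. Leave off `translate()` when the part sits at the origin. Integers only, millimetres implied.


translate([0, 0, 434]) cube([432, 408, 35]);
cube([37, 37, 434]);
translate([395, 0, 0]) cube([37, 37, 434]);
translate([0, 371, 0]) cube([37, 37, 434]);
translate([395, 371, 0]) cube([37, 37, 434]);
translate([0, 386, 469]) cube([432, 22, 311]);


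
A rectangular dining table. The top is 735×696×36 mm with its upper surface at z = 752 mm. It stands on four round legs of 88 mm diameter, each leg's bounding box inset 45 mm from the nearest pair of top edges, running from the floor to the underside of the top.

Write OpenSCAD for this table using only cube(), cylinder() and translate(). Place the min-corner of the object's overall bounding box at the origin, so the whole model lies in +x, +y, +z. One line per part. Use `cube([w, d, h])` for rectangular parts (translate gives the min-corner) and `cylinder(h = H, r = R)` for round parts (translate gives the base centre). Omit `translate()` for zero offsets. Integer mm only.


// leg_h = 752 - 36 = 716
translate([0, 0, 716]) cube([735, 696, 36]);
translate([89, 89, 0]) cylinder(h = 716, r = 44);
translate([646, 89, 0]) cylinder(h = 716, r = 44);
translate([89, 607, 0]) cylinder(h = 716, r = 44);
translate([646, 607, 0]) cylinder(h = 716, r = 44);


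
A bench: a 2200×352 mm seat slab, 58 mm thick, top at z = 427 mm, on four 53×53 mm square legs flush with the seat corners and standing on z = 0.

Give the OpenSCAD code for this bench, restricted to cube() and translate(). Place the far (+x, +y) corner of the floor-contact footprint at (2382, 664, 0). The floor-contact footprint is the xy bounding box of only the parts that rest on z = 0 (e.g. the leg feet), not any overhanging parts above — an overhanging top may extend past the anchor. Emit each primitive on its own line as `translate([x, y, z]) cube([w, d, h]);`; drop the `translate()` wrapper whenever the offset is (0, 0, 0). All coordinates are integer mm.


// leg_h = 427 − 58 = 369
translate([182, 312, 369]) cube([2200, 352, 58]);
translate([182, 312, 0]) cube([53, 53, 369]);
translate([182, 611, 0]) cube([53, 53, 369]);
translate([2329, 312, 0]) cube([53, 53, 369]);
translate([2329, 611, 0]) cube([53, 53, 369]);


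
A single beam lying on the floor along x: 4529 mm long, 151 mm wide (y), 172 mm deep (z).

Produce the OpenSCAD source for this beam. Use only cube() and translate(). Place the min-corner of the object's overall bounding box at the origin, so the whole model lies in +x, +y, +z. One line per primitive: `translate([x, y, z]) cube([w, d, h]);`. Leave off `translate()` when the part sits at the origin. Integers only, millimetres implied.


cube([4529, 151, 172]);


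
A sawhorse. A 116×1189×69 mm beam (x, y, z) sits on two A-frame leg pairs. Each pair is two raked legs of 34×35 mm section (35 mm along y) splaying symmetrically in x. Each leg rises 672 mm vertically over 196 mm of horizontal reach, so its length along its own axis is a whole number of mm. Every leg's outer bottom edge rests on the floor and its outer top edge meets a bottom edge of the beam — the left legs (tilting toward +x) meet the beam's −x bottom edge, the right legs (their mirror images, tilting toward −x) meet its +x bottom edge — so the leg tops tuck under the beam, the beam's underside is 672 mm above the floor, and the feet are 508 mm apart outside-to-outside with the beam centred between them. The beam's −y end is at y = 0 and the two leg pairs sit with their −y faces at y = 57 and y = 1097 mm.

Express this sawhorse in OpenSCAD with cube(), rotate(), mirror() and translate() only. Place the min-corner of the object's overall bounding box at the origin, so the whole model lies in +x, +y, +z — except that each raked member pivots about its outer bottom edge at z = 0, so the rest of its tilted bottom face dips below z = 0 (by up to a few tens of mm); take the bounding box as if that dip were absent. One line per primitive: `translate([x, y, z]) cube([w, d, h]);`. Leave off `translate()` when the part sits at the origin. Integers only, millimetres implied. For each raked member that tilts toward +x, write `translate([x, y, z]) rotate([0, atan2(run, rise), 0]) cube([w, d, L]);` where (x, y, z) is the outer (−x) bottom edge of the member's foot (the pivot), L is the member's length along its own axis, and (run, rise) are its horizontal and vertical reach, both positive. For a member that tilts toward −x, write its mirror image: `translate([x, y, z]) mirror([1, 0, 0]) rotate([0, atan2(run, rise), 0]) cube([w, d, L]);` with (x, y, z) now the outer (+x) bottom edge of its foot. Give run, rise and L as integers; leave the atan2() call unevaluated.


translate([196, 0, 672]) cube([116, 1189, 69]);
translate([0, 57, 0]) rotate([0, atan2(196, 672), 0]) cube([34, 35, 700]);
translate([508, 57, 0]) mirror([1, 0, 0]) rotate([0, atan2(196, 672), 0]) cube([34, 35, 700]);
translate([0, 1097, 0]) rotate([0, atan2(196, 672), 0]) cube([34, 35, 700]);
translate([508, 1097, 0]) mirror([1, 0, 0]) rotate([0, atan2(196, 672), 0]) cube([34, 35, 700]);


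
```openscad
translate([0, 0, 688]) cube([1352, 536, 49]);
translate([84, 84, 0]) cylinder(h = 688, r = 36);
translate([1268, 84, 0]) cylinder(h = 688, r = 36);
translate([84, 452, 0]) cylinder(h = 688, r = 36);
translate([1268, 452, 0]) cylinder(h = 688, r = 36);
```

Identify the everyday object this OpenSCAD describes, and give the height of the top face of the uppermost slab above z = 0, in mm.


A table. The table height is 737 mm.

A 1352×536×49 slab sits at z = 688 on four Ø72 mm round legs — a table. The top surface is at 688 + 49 = 737 mm.


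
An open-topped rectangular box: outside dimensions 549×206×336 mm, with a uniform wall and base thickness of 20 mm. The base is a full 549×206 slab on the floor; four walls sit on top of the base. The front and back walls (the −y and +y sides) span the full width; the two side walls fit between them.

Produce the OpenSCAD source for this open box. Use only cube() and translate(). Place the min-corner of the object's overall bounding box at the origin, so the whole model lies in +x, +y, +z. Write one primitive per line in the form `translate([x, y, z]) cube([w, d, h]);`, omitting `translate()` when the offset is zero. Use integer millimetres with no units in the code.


cube([549, 206, 20]);
translate([0, 0, 20]) cube([549, 20, 316]);
translate([0, 186, 20]) cube([549, 20, 316]);
translate([0, 20, 20]) cube([20, 166, 316]);
translate([529, 20, 20]) cube([20, 166, 316]);


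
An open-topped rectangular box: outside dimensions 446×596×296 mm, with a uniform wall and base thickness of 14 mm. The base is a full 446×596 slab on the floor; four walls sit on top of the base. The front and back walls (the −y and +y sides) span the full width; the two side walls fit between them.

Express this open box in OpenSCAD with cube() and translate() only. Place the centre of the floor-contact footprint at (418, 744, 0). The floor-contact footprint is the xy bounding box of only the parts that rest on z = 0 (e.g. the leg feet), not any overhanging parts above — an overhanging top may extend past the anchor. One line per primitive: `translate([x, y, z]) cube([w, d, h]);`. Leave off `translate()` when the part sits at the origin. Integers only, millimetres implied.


translate([195, 446, 0]) cube([446, 596, 14]);
translate([195, 446, 14]) cube([446, 14, 282]);
translate([195, 1028, 14]) cube([446, 14, 282]);
translate([195, 460, 14]) cube([14, 568, 282]);
translate([627, 460, 14]) cube([14, 568, 282]);


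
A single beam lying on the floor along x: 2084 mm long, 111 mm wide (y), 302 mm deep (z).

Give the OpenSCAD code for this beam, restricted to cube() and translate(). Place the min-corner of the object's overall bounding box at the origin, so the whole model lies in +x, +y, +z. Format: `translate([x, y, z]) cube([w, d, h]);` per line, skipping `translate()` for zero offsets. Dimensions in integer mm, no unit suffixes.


cube([2084, 111, 302]);


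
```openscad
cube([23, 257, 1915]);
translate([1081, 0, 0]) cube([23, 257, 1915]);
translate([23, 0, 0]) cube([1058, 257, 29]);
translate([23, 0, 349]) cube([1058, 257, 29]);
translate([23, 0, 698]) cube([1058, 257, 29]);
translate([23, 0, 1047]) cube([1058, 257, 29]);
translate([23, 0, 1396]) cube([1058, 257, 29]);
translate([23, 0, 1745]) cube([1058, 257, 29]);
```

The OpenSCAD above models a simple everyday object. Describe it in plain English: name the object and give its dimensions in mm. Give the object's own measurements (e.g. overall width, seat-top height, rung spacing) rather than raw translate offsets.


An open bookshelf. Two side panels, each 23 mm thick, 257 mm deep and 1915 mm tall, stand 1104 mm apart (outside-to-outside). Between them sit 6 shelves, each 29 mm thick and 257 mm deep, spanning the full gap between the sides. The bottom shelf rests on the floor (its underside at z = 0) and the clear gap between one shelf's top and the next shelf's underside is 320 mm.
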